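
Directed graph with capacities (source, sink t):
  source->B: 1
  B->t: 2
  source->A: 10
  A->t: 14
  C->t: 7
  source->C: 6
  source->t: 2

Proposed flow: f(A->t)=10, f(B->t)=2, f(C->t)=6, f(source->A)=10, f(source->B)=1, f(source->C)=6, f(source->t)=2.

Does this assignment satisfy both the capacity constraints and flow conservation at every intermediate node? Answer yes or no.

Conservation fails at B: inflow 1 ≠ outflow 2.

No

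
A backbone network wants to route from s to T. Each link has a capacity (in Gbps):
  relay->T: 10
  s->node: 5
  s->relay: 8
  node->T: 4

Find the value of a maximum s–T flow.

Augment s->relay->T: bottleneck 8. Total 8.
Augment s->node->T: bottleneck 4. Total 12.
No augmenting path remains in the residual graph.

12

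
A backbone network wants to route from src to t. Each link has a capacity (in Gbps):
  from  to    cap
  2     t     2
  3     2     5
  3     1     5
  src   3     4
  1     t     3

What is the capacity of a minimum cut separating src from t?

Max flow = 4 (via 2 augmenting paths).
In the residual at optimum, the set reachable from src is {src}.
Cut edges: src->3 (cap 4). Sum = 4.

4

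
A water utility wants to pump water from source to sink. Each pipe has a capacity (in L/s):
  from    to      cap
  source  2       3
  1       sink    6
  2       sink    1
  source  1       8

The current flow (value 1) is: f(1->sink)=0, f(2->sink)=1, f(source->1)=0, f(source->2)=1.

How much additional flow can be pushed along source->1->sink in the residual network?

Residual capacities along the path: source->1: 8, 1->sink: 6.
Minimum is 6.

6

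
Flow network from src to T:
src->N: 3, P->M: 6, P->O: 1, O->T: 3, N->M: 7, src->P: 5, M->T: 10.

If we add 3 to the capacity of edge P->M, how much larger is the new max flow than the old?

0

Original max flow = 8.
Edge P->M does not cross the min cut (source side {src}), so extra capacity there cannot help.
New max flow = 8. Increase = 0.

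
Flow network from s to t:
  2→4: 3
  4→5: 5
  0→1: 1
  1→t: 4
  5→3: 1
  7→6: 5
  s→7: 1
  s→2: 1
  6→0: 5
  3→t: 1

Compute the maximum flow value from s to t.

2

Augment s→7→6→0→1→t: bottleneck 1. Total 1.
Augment s→2→4→5→3→t: bottleneck 1. Total 2.
No augmenting path remains in the residual graph.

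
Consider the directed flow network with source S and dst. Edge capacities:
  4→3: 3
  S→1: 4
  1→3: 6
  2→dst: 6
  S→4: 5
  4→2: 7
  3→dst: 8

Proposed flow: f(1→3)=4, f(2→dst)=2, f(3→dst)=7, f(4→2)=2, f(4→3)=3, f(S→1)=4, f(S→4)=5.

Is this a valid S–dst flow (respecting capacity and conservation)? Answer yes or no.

Yes

Every edge has 0 ≤ f(e) ≤ cap(e).
At each intermediate node, inflow equals outflow.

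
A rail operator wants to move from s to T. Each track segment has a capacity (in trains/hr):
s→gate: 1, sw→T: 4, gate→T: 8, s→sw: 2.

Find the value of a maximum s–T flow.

3

Augment s→gate→T: bottleneck 1. Total 1.
Augment s→sw→T: bottleneck 2. Total 3.
No augmenting path remains in the residual graph.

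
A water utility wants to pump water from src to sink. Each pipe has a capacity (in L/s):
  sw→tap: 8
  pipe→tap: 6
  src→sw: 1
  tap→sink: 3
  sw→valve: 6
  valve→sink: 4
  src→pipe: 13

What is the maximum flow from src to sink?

Augment src→pipe→tap→sink: bottleneck 3. Total 3.
Augment src→sw→valve→sink: bottleneck 1. Total 4.
No augmenting path remains in the residual graph.

4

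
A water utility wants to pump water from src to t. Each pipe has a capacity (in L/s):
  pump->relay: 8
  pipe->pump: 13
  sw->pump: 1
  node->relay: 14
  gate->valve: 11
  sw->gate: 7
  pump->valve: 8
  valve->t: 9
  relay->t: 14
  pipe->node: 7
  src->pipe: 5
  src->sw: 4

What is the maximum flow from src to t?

Augment src->sw->gate->valve->t: bottleneck 4. Total 4.
Augment src->pipe->pump->valve->t: bottleneck 5. Total 9.
No augmenting path remains in the residual graph.

9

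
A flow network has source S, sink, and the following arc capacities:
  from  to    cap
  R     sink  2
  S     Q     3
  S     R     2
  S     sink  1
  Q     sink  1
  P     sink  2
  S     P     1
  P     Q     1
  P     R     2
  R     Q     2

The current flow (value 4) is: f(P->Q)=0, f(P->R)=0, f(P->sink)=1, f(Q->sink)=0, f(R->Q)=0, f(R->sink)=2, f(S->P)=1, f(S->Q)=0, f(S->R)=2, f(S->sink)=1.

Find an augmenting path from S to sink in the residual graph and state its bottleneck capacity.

S->Q->sink, bottleneck 1

Residual along S->Q->sink: S->Q: 3, Q->sink: 1.
Bottleneck = min = 1.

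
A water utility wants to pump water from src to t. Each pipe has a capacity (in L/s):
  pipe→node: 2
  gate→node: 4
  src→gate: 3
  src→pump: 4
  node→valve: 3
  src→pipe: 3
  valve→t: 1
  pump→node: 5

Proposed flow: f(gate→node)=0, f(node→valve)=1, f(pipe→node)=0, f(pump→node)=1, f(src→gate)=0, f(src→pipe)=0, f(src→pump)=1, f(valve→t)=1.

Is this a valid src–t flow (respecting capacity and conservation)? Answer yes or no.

Every edge has 0 ≤ f(e) ≤ cap(e).
At each intermediate node, inflow equals outflow.

Yes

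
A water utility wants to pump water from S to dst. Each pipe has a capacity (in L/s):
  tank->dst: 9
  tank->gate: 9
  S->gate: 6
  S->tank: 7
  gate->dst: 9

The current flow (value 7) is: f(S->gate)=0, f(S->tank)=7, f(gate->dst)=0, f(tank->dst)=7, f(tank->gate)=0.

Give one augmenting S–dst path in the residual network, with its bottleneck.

S->gate->dst, bottleneck 6

Residual along S->gate->dst: S->gate: 6, gate->dst: 9.
Bottleneck = min = 6.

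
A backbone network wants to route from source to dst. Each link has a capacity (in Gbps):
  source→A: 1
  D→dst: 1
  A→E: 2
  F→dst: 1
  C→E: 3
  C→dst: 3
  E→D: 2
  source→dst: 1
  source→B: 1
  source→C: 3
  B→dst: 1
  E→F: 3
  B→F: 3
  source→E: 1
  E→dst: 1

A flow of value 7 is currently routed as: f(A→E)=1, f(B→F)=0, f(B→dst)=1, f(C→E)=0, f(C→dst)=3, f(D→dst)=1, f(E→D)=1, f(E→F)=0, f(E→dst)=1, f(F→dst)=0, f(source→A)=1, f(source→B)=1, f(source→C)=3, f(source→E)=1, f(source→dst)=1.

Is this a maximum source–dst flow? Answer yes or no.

Yes

Residual reachable from source: {source}; dst is not reachable.
Saturated cut: source→C, source→A, source→E, source→B, source→dst with total capacity 7 = current flow value. Flow is maximum.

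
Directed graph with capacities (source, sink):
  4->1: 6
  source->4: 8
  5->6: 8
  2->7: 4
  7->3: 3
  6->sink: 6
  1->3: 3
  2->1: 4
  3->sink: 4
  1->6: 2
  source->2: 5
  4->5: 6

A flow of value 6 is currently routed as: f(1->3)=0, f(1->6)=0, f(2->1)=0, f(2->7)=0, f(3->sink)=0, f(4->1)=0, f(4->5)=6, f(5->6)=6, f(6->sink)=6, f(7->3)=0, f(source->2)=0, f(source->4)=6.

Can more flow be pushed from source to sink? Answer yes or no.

Yes

Residual path source->4->1->3->sink has bottleneck 2 > 0.
Pushing 2 along it raises the flow to 8, so the given flow is not maximum.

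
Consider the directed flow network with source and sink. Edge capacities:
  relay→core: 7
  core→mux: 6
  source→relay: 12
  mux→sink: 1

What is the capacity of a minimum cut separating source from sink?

1

Max flow = 1 (via 1 augmenting path).
In the residual at optimum, the set reachable from source is {core, mux, relay, source}.
Cut edges: mux→sink (cap 1). Sum = 1.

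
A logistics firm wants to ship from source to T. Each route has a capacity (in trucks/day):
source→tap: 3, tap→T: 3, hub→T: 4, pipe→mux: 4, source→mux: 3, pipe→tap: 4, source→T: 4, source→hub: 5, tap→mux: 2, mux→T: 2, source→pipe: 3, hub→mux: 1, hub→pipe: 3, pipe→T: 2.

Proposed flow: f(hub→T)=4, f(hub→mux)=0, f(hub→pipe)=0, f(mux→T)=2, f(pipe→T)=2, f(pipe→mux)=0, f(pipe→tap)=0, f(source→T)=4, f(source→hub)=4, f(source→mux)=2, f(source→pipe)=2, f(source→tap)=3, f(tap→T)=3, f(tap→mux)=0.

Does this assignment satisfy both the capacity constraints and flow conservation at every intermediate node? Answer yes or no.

Every edge has 0 ≤ f(e) ≤ cap(e).
At each intermediate node, inflow equals outflow.

Yes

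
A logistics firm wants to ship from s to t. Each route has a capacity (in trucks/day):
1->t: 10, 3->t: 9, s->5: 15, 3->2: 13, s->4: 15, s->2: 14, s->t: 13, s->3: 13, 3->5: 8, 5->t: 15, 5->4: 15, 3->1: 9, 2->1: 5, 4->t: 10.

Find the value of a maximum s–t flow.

Augment s->t: bottleneck 13. Total 13.
Augment s->3->t: bottleneck 9. Total 22.
Augment s->5->t: bottleneck 15. Total 37.
Augment s->4->t: bottleneck 10. Total 47.
Augment s->3->1->t: bottleneck 4. Total 51.
Augment s->2->1->t: bottleneck 5. Total 56.
No augmenting path remains in the residual graph.

56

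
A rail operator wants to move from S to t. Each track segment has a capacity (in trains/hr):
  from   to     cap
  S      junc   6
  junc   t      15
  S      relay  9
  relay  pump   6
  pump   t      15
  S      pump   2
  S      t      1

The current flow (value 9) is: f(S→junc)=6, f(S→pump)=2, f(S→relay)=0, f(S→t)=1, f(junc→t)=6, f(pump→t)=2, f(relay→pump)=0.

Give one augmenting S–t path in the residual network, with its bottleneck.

Residual along S→relay→pump→t: S→relay: 9, relay→pump: 6, pump→t: 13.
Bottleneck = min = 6.

S→relay→pump→t, bottleneck 6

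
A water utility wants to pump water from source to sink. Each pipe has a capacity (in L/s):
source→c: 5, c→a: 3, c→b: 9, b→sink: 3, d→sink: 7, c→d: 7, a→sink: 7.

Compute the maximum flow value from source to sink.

Augment source→c→b→sink: bottleneck 3. Total 3.
Augment source→c→d→sink: bottleneck 2. Total 5.
No augmenting path remains in the residual graph.

5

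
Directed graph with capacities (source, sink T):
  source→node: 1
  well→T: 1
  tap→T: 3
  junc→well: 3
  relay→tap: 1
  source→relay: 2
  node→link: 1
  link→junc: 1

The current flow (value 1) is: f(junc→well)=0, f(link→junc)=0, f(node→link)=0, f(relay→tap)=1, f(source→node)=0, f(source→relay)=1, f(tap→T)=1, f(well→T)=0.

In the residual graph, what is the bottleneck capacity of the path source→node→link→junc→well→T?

1

Residual capacities along the path: source→node: 1, node→link: 1, link→junc: 1, junc→well: 3, well→T: 1.
Minimum is 1.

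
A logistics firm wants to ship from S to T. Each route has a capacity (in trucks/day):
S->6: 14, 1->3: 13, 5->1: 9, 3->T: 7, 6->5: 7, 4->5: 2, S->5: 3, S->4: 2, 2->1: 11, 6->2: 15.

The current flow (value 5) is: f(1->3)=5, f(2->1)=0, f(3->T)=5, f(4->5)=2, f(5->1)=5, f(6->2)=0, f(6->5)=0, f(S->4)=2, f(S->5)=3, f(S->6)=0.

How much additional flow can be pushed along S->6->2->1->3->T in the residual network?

2

Residual capacities along the path: S->6: 14, 6->2: 15, 2->1: 11, 1->3: 8, 3->T: 2.
Minimum is 2.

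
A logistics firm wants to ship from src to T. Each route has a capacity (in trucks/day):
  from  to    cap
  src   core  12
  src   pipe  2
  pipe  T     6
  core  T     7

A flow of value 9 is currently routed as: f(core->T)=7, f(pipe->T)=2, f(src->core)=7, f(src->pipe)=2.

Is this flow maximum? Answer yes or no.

Residual reachable from src: {core, src}; T is not reachable.
Saturated cut: src->pipe, core->T with total capacity 9 = current flow value. Flow is maximum.

Yes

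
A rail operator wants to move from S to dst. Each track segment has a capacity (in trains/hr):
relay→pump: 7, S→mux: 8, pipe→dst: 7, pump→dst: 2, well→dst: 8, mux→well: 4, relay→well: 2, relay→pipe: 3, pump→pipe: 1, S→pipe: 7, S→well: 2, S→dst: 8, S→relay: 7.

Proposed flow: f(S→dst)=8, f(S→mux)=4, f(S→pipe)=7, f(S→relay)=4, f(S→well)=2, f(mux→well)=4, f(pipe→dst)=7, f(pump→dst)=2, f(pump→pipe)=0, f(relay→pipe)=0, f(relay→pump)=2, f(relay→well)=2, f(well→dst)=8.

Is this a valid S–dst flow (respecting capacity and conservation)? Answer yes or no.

Every edge has 0 ≤ f(e) ≤ cap(e).
At each intermediate node, inflow equals outflow.

Yes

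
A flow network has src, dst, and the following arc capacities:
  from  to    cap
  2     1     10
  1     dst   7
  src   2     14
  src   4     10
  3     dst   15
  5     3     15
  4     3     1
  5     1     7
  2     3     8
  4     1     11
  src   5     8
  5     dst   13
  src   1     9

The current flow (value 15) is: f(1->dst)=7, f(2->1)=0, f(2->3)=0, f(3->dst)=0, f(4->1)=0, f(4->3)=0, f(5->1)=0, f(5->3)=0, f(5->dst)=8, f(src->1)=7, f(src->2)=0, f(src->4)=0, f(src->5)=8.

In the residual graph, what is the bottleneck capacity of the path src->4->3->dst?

Residual capacities along the path: src->4: 10, 4->3: 1, 3->dst: 15.
Minimum is 1.

1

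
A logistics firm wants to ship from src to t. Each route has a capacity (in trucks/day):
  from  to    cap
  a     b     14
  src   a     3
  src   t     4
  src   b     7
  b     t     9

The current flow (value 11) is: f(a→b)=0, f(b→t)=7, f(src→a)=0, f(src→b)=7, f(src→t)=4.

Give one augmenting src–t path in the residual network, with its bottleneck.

src→a→b→t, bottleneck 2

Residual along src→a→b→t: src→a: 3, a→b: 14, b→t: 2.
Bottleneck = min = 2.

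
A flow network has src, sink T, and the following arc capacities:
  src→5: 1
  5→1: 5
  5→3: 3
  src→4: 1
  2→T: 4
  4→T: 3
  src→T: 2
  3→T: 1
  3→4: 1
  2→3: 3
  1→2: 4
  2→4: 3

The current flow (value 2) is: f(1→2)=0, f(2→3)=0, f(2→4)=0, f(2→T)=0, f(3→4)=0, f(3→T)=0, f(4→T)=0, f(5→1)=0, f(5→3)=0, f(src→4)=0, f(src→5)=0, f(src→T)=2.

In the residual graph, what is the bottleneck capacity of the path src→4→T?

Residual capacities along the path: src→4: 1, 4→T: 3.
Minimum is 1.

1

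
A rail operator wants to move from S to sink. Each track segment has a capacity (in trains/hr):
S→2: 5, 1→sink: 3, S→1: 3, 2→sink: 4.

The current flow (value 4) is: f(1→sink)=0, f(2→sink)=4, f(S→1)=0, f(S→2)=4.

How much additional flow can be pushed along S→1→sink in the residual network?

3

Residual capacities along the path: S→1: 3, 1→sink: 3.
Minimum is 3.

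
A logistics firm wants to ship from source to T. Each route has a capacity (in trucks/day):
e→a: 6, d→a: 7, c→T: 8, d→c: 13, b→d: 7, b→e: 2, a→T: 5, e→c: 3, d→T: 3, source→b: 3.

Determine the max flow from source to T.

3

Augment source→b→d→T: bottleneck 3. Total 3.
No augmenting path remains in the residual graph.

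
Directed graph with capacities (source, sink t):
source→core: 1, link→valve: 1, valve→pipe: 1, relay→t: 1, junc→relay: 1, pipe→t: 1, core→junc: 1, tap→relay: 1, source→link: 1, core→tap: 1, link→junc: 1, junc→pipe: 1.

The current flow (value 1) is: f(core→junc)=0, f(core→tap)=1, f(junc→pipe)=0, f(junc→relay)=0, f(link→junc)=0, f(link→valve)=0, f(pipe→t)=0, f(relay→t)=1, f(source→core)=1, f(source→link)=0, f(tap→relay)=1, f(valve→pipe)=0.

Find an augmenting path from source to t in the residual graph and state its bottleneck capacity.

source→link→junc→pipe→t, bottleneck 1

Residual along source→link→junc→pipe→t: source→link: 1, link→junc: 1, junc→pipe: 1, pipe→t: 1.
Bottleneck = min = 1.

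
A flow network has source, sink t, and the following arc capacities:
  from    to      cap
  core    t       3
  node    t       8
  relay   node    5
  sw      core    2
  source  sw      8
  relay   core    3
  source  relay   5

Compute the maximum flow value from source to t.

7

Augment source→sw→core→t: bottleneck 2. Total 2.
Augment source→relay→core→t: bottleneck 1. Total 3.
Augment source→relay→node→t: bottleneck 4. Total 7.
No augmenting path remains in the residual graph.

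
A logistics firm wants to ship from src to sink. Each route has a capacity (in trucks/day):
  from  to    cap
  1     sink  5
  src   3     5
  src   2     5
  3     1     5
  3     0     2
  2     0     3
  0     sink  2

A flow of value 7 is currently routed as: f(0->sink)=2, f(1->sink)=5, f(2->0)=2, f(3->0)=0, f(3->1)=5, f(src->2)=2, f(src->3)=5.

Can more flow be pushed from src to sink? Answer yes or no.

Residual reachable from src: {0, 2, src}; sink is not reachable.
Saturated cut: src->3, 0->sink with total capacity 7 = current flow value. Flow is maximum.

No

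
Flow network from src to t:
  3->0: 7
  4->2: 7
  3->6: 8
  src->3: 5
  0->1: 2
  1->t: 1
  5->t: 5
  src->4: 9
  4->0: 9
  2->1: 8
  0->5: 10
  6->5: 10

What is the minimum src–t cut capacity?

Max flow = 6 (via 2 augmenting paths).
In the residual at optimum, the set reachable from src is {0, 1, 2, 3, 4, 5, 6, src}.
Cut edges: 1->t (cap 1), 5->t (cap 5). Sum = 6.

6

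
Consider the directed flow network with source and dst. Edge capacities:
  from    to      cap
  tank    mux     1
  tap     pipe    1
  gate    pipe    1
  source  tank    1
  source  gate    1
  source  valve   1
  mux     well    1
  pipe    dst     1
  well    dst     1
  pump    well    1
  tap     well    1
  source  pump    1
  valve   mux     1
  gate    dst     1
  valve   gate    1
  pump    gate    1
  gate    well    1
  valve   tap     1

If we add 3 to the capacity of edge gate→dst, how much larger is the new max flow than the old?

Original max flow = 3.
After raising cap(gate→dst), augmenting paths through that edge carry 1 more unit.
New max flow = 4. Increase = 1.

1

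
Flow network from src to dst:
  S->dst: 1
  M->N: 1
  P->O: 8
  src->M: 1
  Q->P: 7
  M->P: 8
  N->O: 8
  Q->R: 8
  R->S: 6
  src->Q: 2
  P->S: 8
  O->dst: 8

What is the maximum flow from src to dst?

Augment src->M->N->O->dst: bottleneck 1. Total 1.
Augment src->Q->P->O->dst: bottleneck 2. Total 3.
No augmenting path remains in the residual graph.

3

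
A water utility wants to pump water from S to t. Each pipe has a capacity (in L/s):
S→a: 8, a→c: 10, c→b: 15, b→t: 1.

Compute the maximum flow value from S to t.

Augment S→a→c→b→t: bottleneck 1. Total 1.
No augmenting path remains in the residual graph.

1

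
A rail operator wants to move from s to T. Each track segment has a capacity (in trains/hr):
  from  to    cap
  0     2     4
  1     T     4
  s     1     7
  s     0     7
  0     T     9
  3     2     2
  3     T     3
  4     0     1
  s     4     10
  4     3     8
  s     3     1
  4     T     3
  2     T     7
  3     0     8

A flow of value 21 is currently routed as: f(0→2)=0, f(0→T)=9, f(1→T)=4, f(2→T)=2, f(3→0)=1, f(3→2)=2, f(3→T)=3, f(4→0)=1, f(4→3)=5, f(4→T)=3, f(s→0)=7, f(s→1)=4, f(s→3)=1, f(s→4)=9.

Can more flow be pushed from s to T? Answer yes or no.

Residual path s→4→3→0→2→T has bottleneck 1 > 0.
Pushing 1 along it raises the flow to 22, so the given flow is not maximum.

Yes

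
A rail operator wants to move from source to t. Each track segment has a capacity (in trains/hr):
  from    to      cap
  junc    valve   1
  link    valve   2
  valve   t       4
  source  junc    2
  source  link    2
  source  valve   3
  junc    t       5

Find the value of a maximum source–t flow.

6

Augment source->junc->t: bottleneck 2. Total 2.
Augment source->valve->t: bottleneck 3. Total 5.
Augment source->link->valve->t: bottleneck 1. Total 6.
No augmenting path remains in the residual graph.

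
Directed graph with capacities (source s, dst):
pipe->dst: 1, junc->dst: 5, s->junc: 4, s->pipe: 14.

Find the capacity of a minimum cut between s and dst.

5

Max flow = 5 (via 2 augmenting paths).
In the residual at optimum, the set reachable from s is {pipe, s}.
Cut edges: s->junc (cap 4), pipe->dst (cap 1). Sum = 5.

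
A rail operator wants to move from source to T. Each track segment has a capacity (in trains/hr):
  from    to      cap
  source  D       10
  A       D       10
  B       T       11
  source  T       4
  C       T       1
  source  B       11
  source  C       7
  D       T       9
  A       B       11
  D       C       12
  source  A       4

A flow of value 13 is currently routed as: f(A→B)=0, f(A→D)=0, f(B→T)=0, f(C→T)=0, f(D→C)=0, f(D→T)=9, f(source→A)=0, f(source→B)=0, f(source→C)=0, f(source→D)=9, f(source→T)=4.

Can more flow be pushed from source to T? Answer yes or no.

Residual path source→B→T has bottleneck 11 > 0.
Pushing 11 along it raises the flow to 24, so the given flow is not maximum.

Yes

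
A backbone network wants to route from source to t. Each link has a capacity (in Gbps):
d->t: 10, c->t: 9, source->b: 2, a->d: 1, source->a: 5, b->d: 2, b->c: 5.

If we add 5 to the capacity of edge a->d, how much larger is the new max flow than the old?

Original max flow = 3.
After raising cap(a->d), augmenting paths through that edge carry 4 more units.
New max flow = 7. Increase = 4.

4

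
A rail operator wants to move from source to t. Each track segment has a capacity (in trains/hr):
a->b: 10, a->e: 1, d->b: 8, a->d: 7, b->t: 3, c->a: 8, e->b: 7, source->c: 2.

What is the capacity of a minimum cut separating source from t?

Max flow = 2 (via 1 augmenting path).
In the residual at optimum, the set reachable from source is {source}.
Cut edges: source->c (cap 2). Sum = 2.

2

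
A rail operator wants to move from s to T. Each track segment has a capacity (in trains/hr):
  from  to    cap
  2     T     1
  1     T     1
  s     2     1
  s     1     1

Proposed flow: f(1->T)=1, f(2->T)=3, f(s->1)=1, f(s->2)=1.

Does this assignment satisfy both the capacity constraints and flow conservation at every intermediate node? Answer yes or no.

No

Capacity violated on 2->T: flow 3 > capacity 1.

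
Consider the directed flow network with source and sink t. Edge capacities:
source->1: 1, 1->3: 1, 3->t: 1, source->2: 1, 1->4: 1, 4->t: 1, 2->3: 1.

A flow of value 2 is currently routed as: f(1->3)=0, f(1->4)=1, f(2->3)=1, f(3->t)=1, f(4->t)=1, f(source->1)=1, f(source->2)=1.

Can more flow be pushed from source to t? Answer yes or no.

No

Residual reachable from source: {source}; t is not reachable.
Saturated cut: source->1, source->2 with total capacity 2 = current flow value. Flow is maximum.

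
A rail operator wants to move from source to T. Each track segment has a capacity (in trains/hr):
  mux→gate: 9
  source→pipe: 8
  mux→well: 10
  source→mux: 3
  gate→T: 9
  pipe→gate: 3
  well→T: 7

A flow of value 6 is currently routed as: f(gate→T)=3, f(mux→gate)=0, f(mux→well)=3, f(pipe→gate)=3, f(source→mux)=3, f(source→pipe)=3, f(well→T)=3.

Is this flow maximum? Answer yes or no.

Residual reachable from source: {pipe, source}; T is not reachable.
Saturated cut: source→mux, pipe→gate with total capacity 6 = current flow value. Flow is maximum.

Yes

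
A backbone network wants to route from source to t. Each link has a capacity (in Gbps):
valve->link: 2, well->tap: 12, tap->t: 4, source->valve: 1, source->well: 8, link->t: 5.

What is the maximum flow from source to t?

5

Augment source->well->tap->t: bottleneck 4. Total 4.
Augment source->valve->link->t: bottleneck 1. Total 5.
No augmenting path remains in the residual graph.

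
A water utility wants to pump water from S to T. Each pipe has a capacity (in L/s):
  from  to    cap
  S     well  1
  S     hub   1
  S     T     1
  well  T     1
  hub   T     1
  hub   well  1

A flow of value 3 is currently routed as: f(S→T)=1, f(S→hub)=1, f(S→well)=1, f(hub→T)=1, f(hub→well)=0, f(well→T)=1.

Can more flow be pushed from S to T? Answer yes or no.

Residual reachable from S: {S}; T is not reachable.
Saturated cut: S→hub, S→well, S→T with total capacity 3 = current flow value. Flow is maximum.

No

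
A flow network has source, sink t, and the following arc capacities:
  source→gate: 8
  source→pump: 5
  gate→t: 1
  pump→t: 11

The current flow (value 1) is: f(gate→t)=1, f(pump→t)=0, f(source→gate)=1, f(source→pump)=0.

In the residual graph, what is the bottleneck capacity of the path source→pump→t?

Residual capacities along the path: source→pump: 5, pump→t: 11.
Minimum is 5.

5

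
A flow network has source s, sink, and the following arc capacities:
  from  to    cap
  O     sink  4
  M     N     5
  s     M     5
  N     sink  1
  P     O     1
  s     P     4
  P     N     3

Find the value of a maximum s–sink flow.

Augment s→P→O→sink: bottleneck 1. Total 1.
Augment s→P→N→sink: bottleneck 1. Total 2.
No augmenting path remains in the residual graph.

2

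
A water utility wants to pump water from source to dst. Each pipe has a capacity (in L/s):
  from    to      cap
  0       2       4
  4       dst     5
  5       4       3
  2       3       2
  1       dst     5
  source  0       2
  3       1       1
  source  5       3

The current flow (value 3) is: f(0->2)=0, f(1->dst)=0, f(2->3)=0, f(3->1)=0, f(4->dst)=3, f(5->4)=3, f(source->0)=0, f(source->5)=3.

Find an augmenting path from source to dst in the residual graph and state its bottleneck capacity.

source->0->2->3->1->dst, bottleneck 1

Residual along source->0->2->3->1->dst: source->0: 2, 0->2: 4, 2->3: 2, 3->1: 1, 1->dst: 5.
Bottleneck = min = 1.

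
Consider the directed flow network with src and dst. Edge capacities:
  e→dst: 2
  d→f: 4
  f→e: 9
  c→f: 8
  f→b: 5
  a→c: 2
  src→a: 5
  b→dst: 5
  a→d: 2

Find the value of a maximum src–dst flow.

4

Augment src→a→c→f→e→dst: bottleneck 2. Total 2.
Augment src→a→d→f→b→dst: bottleneck 2. Total 4.
No augmenting path remains in the residual graph.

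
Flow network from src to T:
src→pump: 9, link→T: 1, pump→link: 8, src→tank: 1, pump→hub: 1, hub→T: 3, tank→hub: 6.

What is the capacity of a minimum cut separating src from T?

Max flow = 3 (via 3 augmenting paths).
In the residual at optimum, the set reachable from src is {link, pump, src}.
Cut edges: src→tank (cap 1), pump→hub (cap 1), link→T (cap 1). Sum = 3.

3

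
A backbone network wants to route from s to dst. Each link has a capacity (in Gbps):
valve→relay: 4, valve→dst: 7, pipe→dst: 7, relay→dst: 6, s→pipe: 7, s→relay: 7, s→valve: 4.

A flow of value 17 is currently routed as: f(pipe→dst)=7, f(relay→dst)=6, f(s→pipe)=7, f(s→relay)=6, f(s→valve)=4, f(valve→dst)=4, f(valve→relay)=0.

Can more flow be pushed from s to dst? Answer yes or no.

Residual reachable from s: {relay, s}; dst is not reachable.
Saturated cut: s→valve, s→pipe, relay→dst with total capacity 17 = current flow value. Flow is maximum.

No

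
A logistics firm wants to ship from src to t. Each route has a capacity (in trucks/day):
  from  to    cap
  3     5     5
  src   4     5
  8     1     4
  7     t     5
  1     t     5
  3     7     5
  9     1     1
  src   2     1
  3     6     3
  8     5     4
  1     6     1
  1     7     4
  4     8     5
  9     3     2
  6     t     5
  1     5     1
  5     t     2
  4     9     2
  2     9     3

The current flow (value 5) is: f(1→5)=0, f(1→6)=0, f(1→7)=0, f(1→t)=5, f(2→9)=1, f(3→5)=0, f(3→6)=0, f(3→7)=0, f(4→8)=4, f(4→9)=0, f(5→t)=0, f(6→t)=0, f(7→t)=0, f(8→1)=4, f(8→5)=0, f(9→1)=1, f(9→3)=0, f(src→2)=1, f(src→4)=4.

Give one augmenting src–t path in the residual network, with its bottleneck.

Residual along src→4→8→5→t: src→4: 1, 4→8: 1, 8→5: 4, 5→t: 2.
Bottleneck = min = 1.

src→4→8→5→t, bottleneck 1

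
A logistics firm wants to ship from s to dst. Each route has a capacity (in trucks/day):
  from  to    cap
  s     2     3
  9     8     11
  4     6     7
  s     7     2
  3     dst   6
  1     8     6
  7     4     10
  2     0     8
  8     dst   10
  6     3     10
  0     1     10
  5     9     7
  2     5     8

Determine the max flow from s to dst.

5

Augment s→2→0→1→8→dst: bottleneck 3. Total 3.
Augment s→7→4→6→3→dst: bottleneck 2. Total 5.
No augmenting path remains in the residual graph.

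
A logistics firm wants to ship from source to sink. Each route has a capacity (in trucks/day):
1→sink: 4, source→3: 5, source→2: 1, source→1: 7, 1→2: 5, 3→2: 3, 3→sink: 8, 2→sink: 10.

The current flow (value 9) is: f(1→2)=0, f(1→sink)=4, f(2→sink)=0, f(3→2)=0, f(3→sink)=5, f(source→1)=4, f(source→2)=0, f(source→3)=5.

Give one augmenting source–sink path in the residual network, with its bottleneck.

source→2→sink, bottleneck 1

Residual along source→2→sink: source→2: 1, 2→sink: 10.
Bottleneck = min = 1.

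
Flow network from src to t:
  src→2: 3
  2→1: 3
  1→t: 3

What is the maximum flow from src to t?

3

Augment src→2→1→t: bottleneck 3. Total 3.
No augmenting path remains in the residual graph.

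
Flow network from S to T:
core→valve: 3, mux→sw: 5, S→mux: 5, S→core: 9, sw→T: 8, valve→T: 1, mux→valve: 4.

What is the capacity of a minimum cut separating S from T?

6

Max flow = 6 (via 2 augmenting paths).
In the residual at optimum, the set reachable from S is {S, core, valve}.
Cut edges: S→mux (cap 5), valve→T (cap 1). Sum = 6.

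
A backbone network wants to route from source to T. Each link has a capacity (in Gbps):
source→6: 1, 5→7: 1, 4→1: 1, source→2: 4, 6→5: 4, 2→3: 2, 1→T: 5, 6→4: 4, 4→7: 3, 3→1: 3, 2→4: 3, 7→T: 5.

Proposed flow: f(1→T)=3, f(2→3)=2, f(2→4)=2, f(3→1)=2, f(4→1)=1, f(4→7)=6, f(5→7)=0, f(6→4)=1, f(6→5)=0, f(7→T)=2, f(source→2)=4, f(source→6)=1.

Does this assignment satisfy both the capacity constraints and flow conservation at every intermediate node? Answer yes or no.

Capacity violated on 4→7: flow 6 > capacity 3.

No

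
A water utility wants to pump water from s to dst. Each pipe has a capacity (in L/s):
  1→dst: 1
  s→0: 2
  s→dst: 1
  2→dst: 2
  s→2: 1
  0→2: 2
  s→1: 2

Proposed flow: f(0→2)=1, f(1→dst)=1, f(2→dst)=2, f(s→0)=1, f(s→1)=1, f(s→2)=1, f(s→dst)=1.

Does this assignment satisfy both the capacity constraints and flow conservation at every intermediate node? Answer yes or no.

Every edge has 0 ≤ f(e) ≤ cap(e).
At each intermediate node, inflow equals outflow.

Yes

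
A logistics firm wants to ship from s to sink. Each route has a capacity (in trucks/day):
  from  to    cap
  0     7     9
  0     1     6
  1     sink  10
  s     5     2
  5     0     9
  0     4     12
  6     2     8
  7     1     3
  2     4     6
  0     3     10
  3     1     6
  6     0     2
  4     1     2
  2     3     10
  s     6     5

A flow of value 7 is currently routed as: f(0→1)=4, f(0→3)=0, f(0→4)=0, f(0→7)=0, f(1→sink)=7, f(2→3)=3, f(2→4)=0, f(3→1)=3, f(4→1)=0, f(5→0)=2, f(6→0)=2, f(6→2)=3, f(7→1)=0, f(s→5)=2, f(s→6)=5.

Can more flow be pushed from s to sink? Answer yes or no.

No

Residual reachable from s: {s}; sink is not reachable.
Saturated cut: s→5, s→6 with total capacity 7 = current flow value. Flow is maximum.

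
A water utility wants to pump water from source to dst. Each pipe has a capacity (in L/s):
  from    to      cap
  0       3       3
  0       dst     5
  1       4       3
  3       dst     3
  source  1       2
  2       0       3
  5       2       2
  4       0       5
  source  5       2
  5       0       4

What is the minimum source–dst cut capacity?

4

Max flow = 4 (via 2 augmenting paths).
In the residual at optimum, the set reachable from source is {source}.
Cut edges: source->5 (cap 2), source->1 (cap 2). Sum = 4.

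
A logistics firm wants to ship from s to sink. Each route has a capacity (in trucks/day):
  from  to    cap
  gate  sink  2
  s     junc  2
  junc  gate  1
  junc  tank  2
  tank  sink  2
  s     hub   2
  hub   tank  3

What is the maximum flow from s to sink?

Augment s→junc→gate→sink: bottleneck 1. Total 1.
Augment s→junc→tank→sink: bottleneck 1. Total 2.
Augment s→hub→tank→sink: bottleneck 1. Total 3.
No augmenting path remains in the residual graph.

3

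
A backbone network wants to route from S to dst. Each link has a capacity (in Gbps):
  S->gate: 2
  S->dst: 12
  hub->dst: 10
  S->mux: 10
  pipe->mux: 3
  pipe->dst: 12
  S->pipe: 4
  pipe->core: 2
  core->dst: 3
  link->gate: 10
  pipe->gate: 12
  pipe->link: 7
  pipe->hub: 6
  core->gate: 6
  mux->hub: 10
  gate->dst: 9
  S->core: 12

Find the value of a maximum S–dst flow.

Augment S->dst: bottleneck 12. Total 12.
Augment S->pipe->dst: bottleneck 4. Total 16.
Augment S->core->dst: bottleneck 3. Total 19.
Augment S->gate->dst: bottleneck 2. Total 21.
Augment S->core->gate->dst: bottleneck 6. Total 27.
Augment S->mux->hub->dst: bottleneck 10. Total 37.
No augmenting path remains in the residual graph.

37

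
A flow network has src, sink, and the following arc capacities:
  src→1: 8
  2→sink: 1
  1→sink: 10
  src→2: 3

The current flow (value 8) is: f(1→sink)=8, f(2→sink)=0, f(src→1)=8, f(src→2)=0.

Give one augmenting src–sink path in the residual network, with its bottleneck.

src→2→sink, bottleneck 1

Residual along src→2→sink: src→2: 3, 2→sink: 1.
Bottleneck = min = 1.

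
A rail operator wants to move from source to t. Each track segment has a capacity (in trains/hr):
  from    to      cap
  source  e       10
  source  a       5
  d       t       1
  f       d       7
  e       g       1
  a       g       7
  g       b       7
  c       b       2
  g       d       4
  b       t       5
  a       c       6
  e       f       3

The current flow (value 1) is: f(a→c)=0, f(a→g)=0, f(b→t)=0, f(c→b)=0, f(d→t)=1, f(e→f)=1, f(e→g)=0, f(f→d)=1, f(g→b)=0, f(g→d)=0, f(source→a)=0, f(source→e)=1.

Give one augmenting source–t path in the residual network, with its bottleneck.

source→e→g→b→t, bottleneck 1

Residual along source→e→g→b→t: source→e: 9, e→g: 1, g→b: 7, b→t: 5.
Bottleneck = min = 1.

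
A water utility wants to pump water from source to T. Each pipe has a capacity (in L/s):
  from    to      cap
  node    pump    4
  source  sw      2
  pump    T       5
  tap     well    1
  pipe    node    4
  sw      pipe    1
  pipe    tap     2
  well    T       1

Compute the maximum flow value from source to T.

1

Augment source->sw->pipe->node->pump->T: bottleneck 1. Total 1.
No augmenting path remains in the residual graph.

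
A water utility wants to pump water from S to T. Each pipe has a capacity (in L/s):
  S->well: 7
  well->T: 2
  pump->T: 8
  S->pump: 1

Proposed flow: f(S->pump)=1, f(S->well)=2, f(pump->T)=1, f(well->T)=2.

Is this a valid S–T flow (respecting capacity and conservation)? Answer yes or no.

Every edge has 0 ≤ f(e) ≤ cap(e).
At each intermediate node, inflow equals outflow.

Yes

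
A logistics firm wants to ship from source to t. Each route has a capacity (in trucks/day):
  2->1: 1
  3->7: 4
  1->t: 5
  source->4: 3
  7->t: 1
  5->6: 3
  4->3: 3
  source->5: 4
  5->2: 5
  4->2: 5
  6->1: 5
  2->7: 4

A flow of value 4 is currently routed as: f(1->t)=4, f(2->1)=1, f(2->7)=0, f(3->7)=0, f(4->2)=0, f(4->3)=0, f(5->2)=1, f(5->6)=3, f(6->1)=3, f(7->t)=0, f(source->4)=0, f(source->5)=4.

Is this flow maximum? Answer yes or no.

No

Residual path source->4->2->7->t has bottleneck 1 > 0.
Pushing 1 along it raises the flow to 5, so the given flow is not maximum.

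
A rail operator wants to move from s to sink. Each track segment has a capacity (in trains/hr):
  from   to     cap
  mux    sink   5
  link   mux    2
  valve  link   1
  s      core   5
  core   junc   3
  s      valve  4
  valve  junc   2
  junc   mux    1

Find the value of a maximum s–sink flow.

2

Augment s->valve->junc->mux->sink: bottleneck 1. Total 1.
Augment s->valve->link->mux->sink: bottleneck 1. Total 2.
No augmenting path remains in the residual graph.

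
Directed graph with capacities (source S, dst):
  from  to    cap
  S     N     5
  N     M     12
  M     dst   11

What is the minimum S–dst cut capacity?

5

Max flow = 5 (via 1 augmenting path).
In the residual at optimum, the set reachable from S is {S}.
Cut edges: S->N (cap 5). Sum = 5.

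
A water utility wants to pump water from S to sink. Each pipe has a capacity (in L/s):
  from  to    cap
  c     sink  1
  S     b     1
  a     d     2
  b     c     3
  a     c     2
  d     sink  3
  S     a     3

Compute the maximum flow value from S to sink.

3

Augment S→a→d→sink: bottleneck 2. Total 2.
Augment S→a→c→sink: bottleneck 1. Total 3.
No augmenting path remains in the residual graph.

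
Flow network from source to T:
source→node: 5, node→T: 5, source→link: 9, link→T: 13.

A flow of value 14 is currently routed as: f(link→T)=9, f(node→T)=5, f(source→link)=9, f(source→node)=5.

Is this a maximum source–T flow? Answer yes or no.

Yes

Residual reachable from source: {source}; T is not reachable.
Saturated cut: source→node, source→link with total capacity 14 = current flow value. Flow is maximum.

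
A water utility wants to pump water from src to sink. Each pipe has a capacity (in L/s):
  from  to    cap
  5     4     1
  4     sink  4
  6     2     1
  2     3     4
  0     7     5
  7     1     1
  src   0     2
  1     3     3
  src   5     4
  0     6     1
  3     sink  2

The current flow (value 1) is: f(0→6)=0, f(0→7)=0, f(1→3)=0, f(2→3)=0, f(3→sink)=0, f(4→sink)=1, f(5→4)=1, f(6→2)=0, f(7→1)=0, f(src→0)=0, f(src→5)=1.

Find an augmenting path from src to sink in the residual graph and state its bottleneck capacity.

Residual along src→0→7→1→3→sink: src→0: 2, 0→7: 5, 7→1: 1, 1→3: 3, 3→sink: 2.
Bottleneck = min = 1.

src→0→7→1→3→sink, bottleneck 1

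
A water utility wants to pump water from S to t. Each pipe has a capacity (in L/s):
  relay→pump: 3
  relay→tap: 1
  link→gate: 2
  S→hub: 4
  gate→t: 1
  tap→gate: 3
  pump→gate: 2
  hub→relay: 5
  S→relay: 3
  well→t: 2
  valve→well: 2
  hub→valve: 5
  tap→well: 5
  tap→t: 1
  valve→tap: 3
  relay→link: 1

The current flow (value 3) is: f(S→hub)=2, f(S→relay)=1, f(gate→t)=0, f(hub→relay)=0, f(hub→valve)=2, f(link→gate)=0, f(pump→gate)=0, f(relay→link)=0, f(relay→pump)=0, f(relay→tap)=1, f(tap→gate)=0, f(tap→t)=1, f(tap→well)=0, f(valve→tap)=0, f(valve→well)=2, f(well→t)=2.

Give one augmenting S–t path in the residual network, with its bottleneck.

S→relay→pump→gate→t, bottleneck 1

Residual along S→relay→pump→gate→t: S→relay: 2, relay→pump: 3, pump→gate: 2, gate→t: 1.
Bottleneck = min = 1.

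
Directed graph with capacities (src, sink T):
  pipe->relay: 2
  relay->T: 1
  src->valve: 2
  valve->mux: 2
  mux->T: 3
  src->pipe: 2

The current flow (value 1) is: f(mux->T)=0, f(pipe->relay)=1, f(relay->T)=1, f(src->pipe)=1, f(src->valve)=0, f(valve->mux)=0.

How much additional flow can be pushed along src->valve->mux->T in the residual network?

2

Residual capacities along the path: src->valve: 2, valve->mux: 2, mux->T: 3.
Minimum is 2.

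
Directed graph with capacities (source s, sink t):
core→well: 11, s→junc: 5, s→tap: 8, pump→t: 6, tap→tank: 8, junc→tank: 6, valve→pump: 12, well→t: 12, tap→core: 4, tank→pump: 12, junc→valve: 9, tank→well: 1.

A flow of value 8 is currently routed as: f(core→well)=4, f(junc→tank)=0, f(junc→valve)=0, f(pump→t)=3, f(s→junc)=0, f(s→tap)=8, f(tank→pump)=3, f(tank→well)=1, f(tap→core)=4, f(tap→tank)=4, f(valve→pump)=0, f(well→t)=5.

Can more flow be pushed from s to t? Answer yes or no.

Residual path s→junc→tank→pump→t has bottleneck 3 > 0.
Pushing 3 along it raises the flow to 11, so the given flow is not maximum.

Yes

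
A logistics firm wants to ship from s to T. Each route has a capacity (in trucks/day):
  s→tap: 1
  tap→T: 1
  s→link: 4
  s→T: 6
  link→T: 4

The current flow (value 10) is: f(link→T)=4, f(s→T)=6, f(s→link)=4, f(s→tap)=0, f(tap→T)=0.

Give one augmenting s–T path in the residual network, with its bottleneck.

Residual along s→tap→T: s→tap: 1, tap→T: 1.
Bottleneck = min = 1.

s→tap→T, bottleneck 1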